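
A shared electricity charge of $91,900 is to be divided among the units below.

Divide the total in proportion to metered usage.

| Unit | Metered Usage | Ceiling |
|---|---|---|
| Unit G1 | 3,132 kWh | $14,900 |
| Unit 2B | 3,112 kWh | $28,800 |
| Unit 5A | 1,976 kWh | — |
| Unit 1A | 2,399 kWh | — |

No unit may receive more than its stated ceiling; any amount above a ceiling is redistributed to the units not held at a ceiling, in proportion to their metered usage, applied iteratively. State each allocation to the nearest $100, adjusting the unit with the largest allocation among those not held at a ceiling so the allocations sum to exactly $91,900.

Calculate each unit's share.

Unit G1: $14,900 · Unit 2B: $28,800 · Unit 5A: $21,800 · Unit 1A: $26,400

Total metered usage = 10,619.
Proportional shares (ignoring caps): Unit G1 27,105.26; Unit 2B 26,932.18; Unit 5A 17,100.89; Unit 1A 20,761.66.
Cap binds for Unit G1 ($14,900); residual $77,000 reallocated over remaining metered usage 7,487.
Cap binds for Unit 2B ($28,800); residual $48,200 reallocated over remaining metered usage 4,375.
Remaining shares: Unit 5A 21,769.87 → $21,800; Unit 1A 26,430.13 → $26,400.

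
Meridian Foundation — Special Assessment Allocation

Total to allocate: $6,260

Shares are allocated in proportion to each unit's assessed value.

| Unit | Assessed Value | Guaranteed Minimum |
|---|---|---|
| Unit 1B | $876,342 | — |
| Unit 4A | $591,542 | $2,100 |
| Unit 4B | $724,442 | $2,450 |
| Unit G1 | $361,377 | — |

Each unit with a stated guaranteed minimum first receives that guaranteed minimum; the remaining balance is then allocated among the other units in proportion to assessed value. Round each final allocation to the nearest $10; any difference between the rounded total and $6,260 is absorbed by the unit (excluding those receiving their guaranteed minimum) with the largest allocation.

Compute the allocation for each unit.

Fund the minimums — Unit 4A $2,100; Unit 4B $2,450. Residual $1,710.
Residual split over remaining assessed value 1,237,719: Unit 1B 1,210.73 → $1,210; Unit G1 499.27 → $500.

Unit 1B: $1,210; Unit 4A: $2,100; Unit 4B: $2,450; Unit G1: $500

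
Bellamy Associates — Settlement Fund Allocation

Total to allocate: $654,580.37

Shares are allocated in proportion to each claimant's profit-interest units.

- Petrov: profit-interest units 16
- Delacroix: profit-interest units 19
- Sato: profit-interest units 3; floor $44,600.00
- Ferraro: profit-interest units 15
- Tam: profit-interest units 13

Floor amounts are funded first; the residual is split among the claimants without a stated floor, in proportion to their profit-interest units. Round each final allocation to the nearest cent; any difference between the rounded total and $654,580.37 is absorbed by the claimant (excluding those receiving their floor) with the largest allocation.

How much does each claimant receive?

Minimums first: Sato $44,600.00. Residual $609,980.37.
Residual split over remaining profit-interest units 63: Petrov 154,915.6495 → $154,915.65; Delacroix 183,962.3338 → $183,962.33; Ferraro 145,233.4214 → $145,233.42; Tam 125,868.9652 → $125,868.97.

Petrov: $154,915.65; Delacroix: $183,962.33; Sato: $44,600.00; Ferraro: $145,233.42; Tam: $125,868.97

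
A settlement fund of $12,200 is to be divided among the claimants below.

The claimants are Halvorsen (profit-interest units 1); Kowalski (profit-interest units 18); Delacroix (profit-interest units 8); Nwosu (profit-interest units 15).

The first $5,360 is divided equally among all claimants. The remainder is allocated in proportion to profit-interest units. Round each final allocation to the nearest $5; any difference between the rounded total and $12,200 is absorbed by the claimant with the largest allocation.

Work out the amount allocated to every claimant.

Halvorsen: $1,505; Kowalski: $4,265; Delacroix: $2,645; Nwosu: $3,785

$5,360 shared equally gives $1,340 per claimant.
Remainder $6,840 by profit-interest units (total 42): Halvorsen 162.86 → $165; Kowalski 2,931.43 → $2,930; Delacroix 1,302.86 → $1,305; Nwosu 2,442.86 → $2,445.
Rounding difference −$5 on remainder applied to Kowalski.
Totals: Halvorsen $1,340 + $165 = $1,505; Kowalski $1,340 + $2,925 = $4,265; Delacroix $1,340 + $1,305 = $2,645; Nwosu $1,340 + $2,445 = $3,785.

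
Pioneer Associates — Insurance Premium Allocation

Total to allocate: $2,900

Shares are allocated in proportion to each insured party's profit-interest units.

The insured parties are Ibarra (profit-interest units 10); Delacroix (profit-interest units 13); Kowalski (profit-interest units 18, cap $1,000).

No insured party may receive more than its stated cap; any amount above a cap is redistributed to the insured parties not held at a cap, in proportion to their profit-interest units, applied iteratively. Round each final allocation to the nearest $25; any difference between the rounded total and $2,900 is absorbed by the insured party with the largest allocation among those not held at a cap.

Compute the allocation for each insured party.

Total profit-interest units = 41.
Unconstrained shares: Ibarra 707.32; Delacroix 919.51; Kowalski 1,273.17.
Cap binds for Kowalski ($1,000); residual $1,900 reallocated over remaining profit-interest units 23.
Remaining shares: Ibarra 826.09 → $825; Delacroix 1,073.91 → $1,075.

Ibarra: $825 · Delacroix: $1,075 · Kowalski: $1,000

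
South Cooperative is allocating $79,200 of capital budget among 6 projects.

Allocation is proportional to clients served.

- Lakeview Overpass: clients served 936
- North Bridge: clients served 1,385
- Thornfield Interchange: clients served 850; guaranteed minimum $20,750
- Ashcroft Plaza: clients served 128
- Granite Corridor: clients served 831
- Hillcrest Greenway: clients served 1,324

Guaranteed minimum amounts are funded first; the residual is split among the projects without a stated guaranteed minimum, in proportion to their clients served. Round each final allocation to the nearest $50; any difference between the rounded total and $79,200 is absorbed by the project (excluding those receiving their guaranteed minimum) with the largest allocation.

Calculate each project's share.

Guaranteed amounts: Thornfield Interchange $20,750. Remaining pool $58,450.
Remaining pool split over remaining clients served 4,604: Lakeview Overpass 11,882.97 → $11,900; North Bridge 17,583.24 → $17,600; Ashcroft Plaza 1,625.02 → $1,650; Granite Corridor 10,549.95 → $10,550; Hillcrest Greenway 16,808.82 → $16,800.
Rounding difference −$50 applied to North Bridge → $17,550.

Lakeview Overpass: $11,900; North Bridge: $17,550; Thornfield Interchange: $20,750; Ashcroft Plaza: $1,650; Granite Corridor: $10,550; Hillcrest Greenway: $16,800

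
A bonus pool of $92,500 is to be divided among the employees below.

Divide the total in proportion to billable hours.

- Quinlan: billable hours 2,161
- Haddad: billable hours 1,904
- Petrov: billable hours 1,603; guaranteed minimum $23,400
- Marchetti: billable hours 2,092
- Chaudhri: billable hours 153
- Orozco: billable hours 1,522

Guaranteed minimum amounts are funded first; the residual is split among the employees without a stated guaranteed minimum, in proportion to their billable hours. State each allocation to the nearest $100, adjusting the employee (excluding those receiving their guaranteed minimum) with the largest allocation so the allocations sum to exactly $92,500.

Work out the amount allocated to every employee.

Minimums first: Petrov $23,400. Remaining pool $69,100.
Remaining pool split over remaining billable hours 7,832: Quinlan 19,066.02 → $19,100; Haddad 16,798.57 → $16,800; Marchetti 18,457.25 → $18,500; Chaudhri 1,349.89 → $1,300; Orozco 13,428.27 → $13,400.

Quinlan: $19,100 | Haddad: $16,800 | Petrov: $23,400 | Marchetti: $18,500 | Chaudhri: $1,300 | Orozco: $13,400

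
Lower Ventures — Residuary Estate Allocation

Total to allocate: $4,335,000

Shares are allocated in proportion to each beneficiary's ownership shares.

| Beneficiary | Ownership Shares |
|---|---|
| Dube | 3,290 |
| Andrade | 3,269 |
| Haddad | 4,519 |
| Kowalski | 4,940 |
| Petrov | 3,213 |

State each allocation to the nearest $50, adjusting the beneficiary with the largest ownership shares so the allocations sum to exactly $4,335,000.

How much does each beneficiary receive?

Sum of ownership shares: 19,231.
Unrounded shares: Dube 3,290/19,231 × $4,335,000 = 741,622.90; Andrade 3,269/19,231 × $4,335,000 = 736,889.14; Haddad 4,519/19,231 × $4,335,000 = 1,018,660.76; Kowalski 4,940/19,231 × $4,335,000 = 1,113,561.44; Petrov 3,213/19,231 × $4,335,000 = 724,265.77.
At nearest $50: Dube $741,600; Andrade $736,900; Haddad $1,018,650; Kowalski $1,113,550; Petrov $724,250. Sum = $4,334,950.
Difference $4,335,000 − $4,334,950 = +$50 applied to largest ownership shares (Kowalski): Kowalski becomes $1,113,600.

Dube: $741,600 · Andrade: $736,900 · Haddad: $1,018,650 · Kowalski: $1,113,600 · Petrov: $724,250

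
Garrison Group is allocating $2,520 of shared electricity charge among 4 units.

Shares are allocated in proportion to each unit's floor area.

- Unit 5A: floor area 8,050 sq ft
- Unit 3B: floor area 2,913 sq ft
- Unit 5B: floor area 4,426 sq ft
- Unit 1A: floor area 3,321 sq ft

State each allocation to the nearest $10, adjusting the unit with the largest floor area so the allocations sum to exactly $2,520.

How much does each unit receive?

Unit 5A: $1,080 | Unit 3B: $390 | Unit 5B: $600 | Unit 1A: $450

Total floor area = 8,050 + 2,913 + 4,426 + 3,321 = 18,710.
Unrounded shares: Unit 5A 1,084.23; Unit 3B 392.34; Unit 5B 596.13; Unit 1A 447.30.
At nearest $10: Unit 5A $1,080; Unit 3B $390; Unit 5B $600; Unit 1A $450. Sum = $2,520.
No rounding difference to absorb.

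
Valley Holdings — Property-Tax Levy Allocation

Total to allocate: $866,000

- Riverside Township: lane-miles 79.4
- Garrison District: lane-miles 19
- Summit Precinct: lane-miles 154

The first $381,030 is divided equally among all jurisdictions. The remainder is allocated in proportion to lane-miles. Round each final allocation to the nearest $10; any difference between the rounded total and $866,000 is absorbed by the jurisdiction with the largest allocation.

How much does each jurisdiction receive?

$381,030 shared equally gives $127,010 per jurisdiction.
Remainder $484,970 by lane-miles (total 252.4): Riverside Township 152,561.88 → $152,560; Garrison District 36,507.25 → $36,510; Summit Precinct 295,900.87 → $295,900.
Totals: Riverside Township $127,010 + $152,560 = $279,570; Garrison District $127,010 + $36,510 = $163,520; Summit Precinct $127,010 + $295,900 = $422,910.

Riverside Township: $279,570 | Garrison District: $163,520 | Summit Precinct: $422,910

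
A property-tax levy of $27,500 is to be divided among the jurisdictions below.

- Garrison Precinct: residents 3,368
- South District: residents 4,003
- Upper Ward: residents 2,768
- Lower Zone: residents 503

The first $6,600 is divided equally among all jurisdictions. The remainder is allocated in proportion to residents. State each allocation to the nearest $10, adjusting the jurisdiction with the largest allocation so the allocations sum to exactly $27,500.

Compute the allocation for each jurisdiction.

$6,600 shared equally gives $1,650 per jurisdiction.
Remainder $20,900 by residents (total 10,642): Garrison Precinct 6,614.47 → $6,610; South District 7,861.56 → $7,860; Upper Ward 5,436.12 → $5,440; Lower Zone 987.85 → $990.
Totals: Garrison Precinct $1,650 + $6,610 = $8,260; South District $1,650 + $7,860 = $9,510; Upper Ward $1,650 + $5,440 = $7,090; Lower Zone $1,650 + $990 = $2,640.

Garrison Precinct: $8,260 · South District: $9,510 · Upper Ward: $7,090 · Lower Zone: $2,640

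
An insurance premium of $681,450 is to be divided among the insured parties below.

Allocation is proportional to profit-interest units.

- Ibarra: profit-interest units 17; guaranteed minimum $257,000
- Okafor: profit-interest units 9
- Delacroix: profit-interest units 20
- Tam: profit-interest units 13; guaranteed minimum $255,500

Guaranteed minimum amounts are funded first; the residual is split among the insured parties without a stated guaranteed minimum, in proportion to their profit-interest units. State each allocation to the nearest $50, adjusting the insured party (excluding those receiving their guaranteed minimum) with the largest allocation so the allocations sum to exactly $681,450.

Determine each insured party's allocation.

Ibarra: $257,000; Okafor: $52,450; Delacroix: $116,500; Tam: $255,500

Minimums first: Ibarra $257,000; Tam $255,500. Residual $168,950.
Residual split over remaining profit-interest units 29: Okafor 52,432.76 → $52,450; Delacroix 116,517.24 → $116,500.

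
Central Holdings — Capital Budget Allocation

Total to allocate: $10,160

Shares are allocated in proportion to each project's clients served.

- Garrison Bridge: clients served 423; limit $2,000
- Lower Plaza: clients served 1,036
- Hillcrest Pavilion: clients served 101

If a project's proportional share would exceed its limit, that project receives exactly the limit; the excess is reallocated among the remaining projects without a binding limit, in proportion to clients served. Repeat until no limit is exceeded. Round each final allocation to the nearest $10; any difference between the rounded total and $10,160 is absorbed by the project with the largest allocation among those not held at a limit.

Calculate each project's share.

Garrison Bridge: $2,000 · Lower Plaza: $7,440 · Hillcrest Pavilion: $720

Sum of clients served: 1,560.
Proportional shares (ignoring caps): Garrison Bridge 2,754.92; Lower Plaza 6,747.28; Hillcrest Pavilion 657.79.
Capped: Garrison Bridge ($2,000); residual $8,160 reallocated over remaining clients served 1,137.
Remaining shares: Lower Plaza 7,435.15 → $7,440; Hillcrest Pavilion 724.85 → $720.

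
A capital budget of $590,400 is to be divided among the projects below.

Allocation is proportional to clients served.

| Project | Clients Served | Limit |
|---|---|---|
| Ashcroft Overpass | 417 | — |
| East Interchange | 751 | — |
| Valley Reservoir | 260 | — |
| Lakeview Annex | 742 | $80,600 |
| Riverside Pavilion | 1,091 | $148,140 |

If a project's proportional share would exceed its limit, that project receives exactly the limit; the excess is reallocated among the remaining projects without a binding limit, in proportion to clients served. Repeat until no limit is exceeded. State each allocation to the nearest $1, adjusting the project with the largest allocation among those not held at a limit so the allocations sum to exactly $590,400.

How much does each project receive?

Sum of clients served: 3,261.
Pro-rata shares before constraints: Ashcroft Overpass 75,497.33; East Interchange 135,967.62; Valley Reservoir 47,072.68; Lakeview Annex 134,338.18; Riverside Pavilion 197,524.20.
Capped: Lakeview Annex ($80,600), Riverside Pavilion ($148,140); balance $361,660 reallocated over remaining clients served 1,428.
Redistributed shares: Ashcroft Overpass 105,610.80 → $105,611; East Interchange 190,200.74 → $190,201; Valley Reservoir 65,848.46 → $65,848.

Ashcroft Overpass: $105,611 · East Interchange: $190,201 · Valley Reservoir: $65,848 · Lakeview Annex: $80,600 · Riverside Pavilion: $148,140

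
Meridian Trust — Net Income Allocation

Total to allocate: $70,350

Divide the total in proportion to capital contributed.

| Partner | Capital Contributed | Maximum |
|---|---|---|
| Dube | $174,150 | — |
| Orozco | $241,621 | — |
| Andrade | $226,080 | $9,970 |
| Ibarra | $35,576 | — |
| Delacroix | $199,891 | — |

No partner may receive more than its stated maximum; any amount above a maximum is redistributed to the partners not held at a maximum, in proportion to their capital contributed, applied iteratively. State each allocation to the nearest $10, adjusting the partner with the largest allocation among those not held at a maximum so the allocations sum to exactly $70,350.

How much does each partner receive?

Dube: $16,150 | Orozco: $22,400 | Andrade: $9,970 | Ibarra: $3,300 | Delacroix: $18,530

Total capital contributed = 877,318.
Proportional shares (ignoring caps): Dube 13,964.67; Orozco 19,375.001; Andrade 18,128.81; Ibarra 2,852.75; Delacroix 16,028.77.
Held at cap: Andrade ($9,970); residual $60,380 reallocated over remaining capital contributed 651,238.
Shares after redistribution: Dube 16,146.44 → $16,150; Orozco 22,402.06 → $22,400; Ibarra 3,298.45 → $3,300; Delacroix 18,533.04 → $18,530.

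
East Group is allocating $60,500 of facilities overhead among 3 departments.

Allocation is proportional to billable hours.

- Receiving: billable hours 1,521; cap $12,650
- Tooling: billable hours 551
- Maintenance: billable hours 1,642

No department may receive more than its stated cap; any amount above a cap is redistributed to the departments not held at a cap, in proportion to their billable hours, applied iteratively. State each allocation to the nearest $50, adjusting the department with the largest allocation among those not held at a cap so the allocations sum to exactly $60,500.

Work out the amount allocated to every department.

Total billable hours = 3,714.
Unconstrained shares: Receiving 24,776.66; Tooling 8,975.63; Maintenance 26,747.71.
Capped: Receiving ($12,650); balance $47,850 reallocated over remaining billable hours 2,193.
Redistributed shares: Tooling 12,022.50 → $12,000; Maintenance 35,827.50 → $35,850.

Receiving: $12,650 | Tooling: $12,000 | Maintenance: $35,850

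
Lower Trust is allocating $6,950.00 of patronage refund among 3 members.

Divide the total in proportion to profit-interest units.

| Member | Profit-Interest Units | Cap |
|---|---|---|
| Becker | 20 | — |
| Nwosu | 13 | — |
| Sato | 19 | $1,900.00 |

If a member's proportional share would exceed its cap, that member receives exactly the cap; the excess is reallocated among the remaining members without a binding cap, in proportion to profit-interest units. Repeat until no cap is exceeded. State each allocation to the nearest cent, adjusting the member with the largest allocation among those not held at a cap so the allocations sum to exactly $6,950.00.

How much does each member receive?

Combined profit-interest units = 52.
Unconstrained shares: Becker 2,673.0769; Nwosu 1,737.5000; Sato 2,539.4231.
Capped: Sato ($1,900.00); balance $5,050.00 reallocated over remaining profit-interest units 33.
Remaining shares: Becker 3,060.6061 → $3,060.61; Nwosu 1,989.3939 → $1,989.39.

Becker: $3,060.61; Nwosu: $1,989.39; Sato: $1,900.00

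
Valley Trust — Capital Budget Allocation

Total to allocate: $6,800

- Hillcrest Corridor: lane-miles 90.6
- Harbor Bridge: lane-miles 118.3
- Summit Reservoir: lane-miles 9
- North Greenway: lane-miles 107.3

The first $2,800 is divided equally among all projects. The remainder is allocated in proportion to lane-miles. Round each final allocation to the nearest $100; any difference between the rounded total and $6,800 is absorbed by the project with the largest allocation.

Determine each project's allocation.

Equal tier: $2,800 ÷ 4 = $700 apiece.
Remainder $4,000 by lane-miles (total 325.2): Hillcrest Corridor 1,114.39 → $1,100; Harbor Bridge 1,455.10 → $1,500; Summit Reservoir 110.70 → $100; North Greenway 1,319.80 → $1,300.
Totals: Hillcrest Corridor $700 + $1,100 = $1,800; Harbor Bridge $700 + $1,500 = $2,200; Summit Reservoir $700 + $100 = $800; North Greenway $700 + $1,300 = $2,000.

Hillcrest Corridor: $1,800 | Harbor Bridge: $2,200 | Summit Reservoir: $800 | North Greenway: $2,000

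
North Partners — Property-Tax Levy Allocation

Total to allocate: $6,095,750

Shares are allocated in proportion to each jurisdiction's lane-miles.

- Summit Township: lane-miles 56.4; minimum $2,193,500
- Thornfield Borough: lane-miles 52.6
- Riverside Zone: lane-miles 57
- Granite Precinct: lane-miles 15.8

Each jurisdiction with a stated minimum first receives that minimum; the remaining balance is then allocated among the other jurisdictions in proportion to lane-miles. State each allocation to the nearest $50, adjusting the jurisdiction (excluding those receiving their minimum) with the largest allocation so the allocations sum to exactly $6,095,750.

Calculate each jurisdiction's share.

Summit Township: $2,193,500 | Thornfield Borough: $1,636,850 | Riverside Zone: $1,773,750 | Granite Precinct: $491,650

Guaranteed amounts: Summit Township $2,193,500. Balance $3,902,250.
Balance split over remaining lane-miles 125.4: Thornfield Borough 1,636,828.95 → $1,636,850; Riverside Zone 1,773,750.00 → $1,773,750; Granite Precinct 491,671.05 → $491,650.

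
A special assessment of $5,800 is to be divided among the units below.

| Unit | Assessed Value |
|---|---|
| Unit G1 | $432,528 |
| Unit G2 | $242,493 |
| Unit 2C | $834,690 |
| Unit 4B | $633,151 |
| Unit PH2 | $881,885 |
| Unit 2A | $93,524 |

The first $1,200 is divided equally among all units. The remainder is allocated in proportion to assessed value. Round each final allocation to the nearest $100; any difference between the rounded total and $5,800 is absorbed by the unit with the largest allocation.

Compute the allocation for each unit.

$1,200 shared equally gives $200 per unit.
Remainder $4,600 by assessed value (total 3,118,271): Unit G1 638.06 → $600; Unit G2 357.72 → $400; Unit 2C 1,231.32 → $1,200; Unit 4B 934.01 → $900; Unit PH2 1,300.94 → $1,300; Unit 2A 137.96 → $100.
Rounding difference +$100 on remainder applied to Unit PH2.
Totals: Unit G1 $200 + $600 = $800; Unit G2 $200 + $400 = $600; Unit 2C $200 + $1,200 = $1,400; Unit 4B $200 + $900 = $1,100; Unit PH2 $200 + $1,400 = $1,600; Unit 2A $200 + $100 = $300.

Unit G1: $800 · Unit G2: $600 · Unit 2C: $1,400 · Unit 4B: $1,100 · Unit PH2: $1,600 · Unit 2A: $300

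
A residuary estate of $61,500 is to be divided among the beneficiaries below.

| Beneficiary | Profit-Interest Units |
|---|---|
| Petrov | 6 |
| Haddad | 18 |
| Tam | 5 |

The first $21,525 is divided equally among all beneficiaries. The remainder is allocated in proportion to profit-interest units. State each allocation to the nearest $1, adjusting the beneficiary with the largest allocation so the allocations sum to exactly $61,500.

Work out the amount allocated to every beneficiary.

First tranche $21,525 split equally: $7,175 each.
Remainder $39,975 by profit-interest units (total 29): Petrov 8,270.69 → $8,271; Haddad 24,812.07 → $24,812; Tam 6,892.24 → $6,892.
Totals: Petrov $7,175 + $8,271 = $15,446; Haddad $7,175 + $24,812 = $31,987; Tam $7,175 + $6,892 = $14,067.

Petrov: $15,446 · Haddad: $31,987 · Tam: $14,067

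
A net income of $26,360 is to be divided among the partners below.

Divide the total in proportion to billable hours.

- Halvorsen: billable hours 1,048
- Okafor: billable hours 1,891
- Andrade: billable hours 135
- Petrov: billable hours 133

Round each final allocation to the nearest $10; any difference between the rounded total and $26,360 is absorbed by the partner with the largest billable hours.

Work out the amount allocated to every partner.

Halvorsen: $8,610; Okafor: $15,550; Andrade: $1,110; Petrov: $1,090

Combined billable hours = 1,048 + 1,891 + 135 + 133 = 3,207.
Raw shares: Halvorsen 8,614.06; Okafor 15,543.11; Andrade 1,109.64; Petrov 1,093.20.
At nearest $10: Halvorsen $8,610; Okafor $15,540; Andrade $1,110; Petrov $1,090. Sum = $26,350.
Difference $26,360 − $26,350 = +$10 applied to largest billable hours (Okafor): Okafor becomes $15,550.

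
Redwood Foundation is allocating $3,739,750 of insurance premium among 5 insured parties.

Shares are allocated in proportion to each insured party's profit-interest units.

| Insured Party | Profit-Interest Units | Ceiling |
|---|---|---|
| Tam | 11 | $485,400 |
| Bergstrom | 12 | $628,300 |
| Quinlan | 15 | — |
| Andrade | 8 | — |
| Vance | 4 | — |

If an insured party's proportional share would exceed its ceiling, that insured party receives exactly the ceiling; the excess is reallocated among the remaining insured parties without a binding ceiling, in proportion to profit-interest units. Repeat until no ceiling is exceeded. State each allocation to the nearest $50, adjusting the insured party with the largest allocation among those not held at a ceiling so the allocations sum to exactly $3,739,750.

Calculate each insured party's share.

Tam: $485,400; Bergstrom: $628,300; Quinlan: $1,458,900; Andrade: $778,100; Vance: $389,050

Combined profit-interest units = 50.
Proportional shares (ignoring caps): Tam 822,745.00; Bergstrom 897,540.00; Quinlan 1,121,925.00; Andrade 598,360.00; Vance 299,180.00.
Capped: Tam ($485,400), Bergstrom ($628,300); residual $2,626,050 reallocated over remaining profit-interest units 27.
Redistributed shares: Quinlan 1,458,916.67 → $1,458,900; Andrade 778,088.89 → $778,100; Vance 389,044.44 → $389,050.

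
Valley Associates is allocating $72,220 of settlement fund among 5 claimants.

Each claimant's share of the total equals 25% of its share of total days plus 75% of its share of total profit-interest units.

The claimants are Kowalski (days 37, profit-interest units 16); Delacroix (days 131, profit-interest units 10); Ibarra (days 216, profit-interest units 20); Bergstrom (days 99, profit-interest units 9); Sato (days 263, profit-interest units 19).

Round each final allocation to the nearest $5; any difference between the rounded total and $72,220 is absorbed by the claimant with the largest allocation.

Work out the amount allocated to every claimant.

Days total 746; profit-interest units total 74.
Blended shares (25% days + 75% profit-interest units): Kowalski 0.1746; Delacroix 0.1453; Ibarra 0.2751; Bergstrom 0.1244; Sato 0.2807.
Unrounded shares: Kowalski 12,606.84; Delacroix 10,490.11; Ibarra 19,866.91; Bergstrom 8,983.67; Sato 20,272.46.
At nearest $5: Kowalski $12,605; Delacroix $10,490; Ibarra $19,865; Bergstrom $8,985; Sato $20,270. Sum = $72,215.
Difference $72,220 − $72,215 = +$5 applied to largest allocation (Sato): Sato becomes $20,275.

Kowalski: $12,605 | Delacroix: $10,490 | Ibarra: $19,865 | Bergstrom: $8,985 | Sato: $20,275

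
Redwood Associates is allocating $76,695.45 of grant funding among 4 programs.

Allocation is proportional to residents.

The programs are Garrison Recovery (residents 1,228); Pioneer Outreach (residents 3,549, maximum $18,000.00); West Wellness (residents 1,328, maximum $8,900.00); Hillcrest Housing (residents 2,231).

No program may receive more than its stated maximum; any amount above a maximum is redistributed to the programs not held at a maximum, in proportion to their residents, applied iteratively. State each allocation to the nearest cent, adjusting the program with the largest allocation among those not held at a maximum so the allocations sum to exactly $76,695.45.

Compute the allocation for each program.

Total residents = 8,336.
Unconstrained shares: Garrison Recovery 11,298.2261; Pioneer Outreach 32,652.6094; West Wellness 12,218.2771; Hillcrest Housing 20,526.3374.
Cap binds for Pioneer Outreach ($18,000.00), West Wellness ($8,900.00); remaining pool $49,795.45 reallocated over remaining residents 3,459.
Redistributed shares: Garrison Recovery 17,678.1765 → $17,678.18; Hillcrest Housing 32,117.2735 → $32,117.27.

Garrison Recovery: $17,678.18 · Pioneer Outreach: $18,000.00 · West Wellness: $8,900.00 · Hillcrest Housing: $32,117.27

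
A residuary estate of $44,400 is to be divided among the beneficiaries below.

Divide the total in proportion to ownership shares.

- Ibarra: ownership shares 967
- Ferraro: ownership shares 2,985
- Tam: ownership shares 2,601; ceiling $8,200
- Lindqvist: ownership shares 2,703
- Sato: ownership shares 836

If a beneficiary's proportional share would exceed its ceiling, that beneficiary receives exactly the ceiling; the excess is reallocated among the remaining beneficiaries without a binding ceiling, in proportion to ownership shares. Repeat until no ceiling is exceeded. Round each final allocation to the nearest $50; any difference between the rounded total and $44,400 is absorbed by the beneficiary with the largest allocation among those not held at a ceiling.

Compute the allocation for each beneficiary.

Sum of ownership shares: 10,092.
Proportional shares (ignoring caps): Ibarra 4,254.34; Ferraro 13,132.58; Tam 11,443.16; Lindqvist 11,891.91; Sato 3,678.00.
Held at cap: Tam ($8,200); balance $36,200 reallocated over remaining ownership shares 7,491.
Shares after redistribution: Ibarra 4,672.99 → $4,650; Ferraro 14,424.91 → $14,400; Lindqvist 13,062.15 → $13,050; Sato 4,039.94 → $4,050.
Rounding difference +$50 applied to Ferraro → $14,450.

Ibarra: $4,650; Ferraro: $14,450; Tam: $8,200; Lindqvist: $13,050; Sato: $4,050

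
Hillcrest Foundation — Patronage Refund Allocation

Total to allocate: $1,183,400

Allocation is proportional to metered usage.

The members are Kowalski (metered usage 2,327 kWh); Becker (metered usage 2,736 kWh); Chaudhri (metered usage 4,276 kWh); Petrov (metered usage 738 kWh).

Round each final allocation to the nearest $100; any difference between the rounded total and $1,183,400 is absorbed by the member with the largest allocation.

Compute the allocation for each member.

Kowalski: $273,300 | Becker: $321,300 | Chaudhri: $502,100 | Petrov: $86,700

Metered usage total: 10,077.
Pro-rata amounts: Kowalski 2,327/10,077 × $1,183,400 = 273,272.98; Becker 2,736/10,077 × $1,183,400 = 321,304.20; Chaudhri 4,276/10,077 × $1,183,400 = 502,155.24; Petrov 738/10,077 × $1,183,400 = 86,667.58.
At nearest $100: Kowalski $273,300; Becker $321,300; Chaudhri $502,200; Petrov $86,700. Sum = $1,183,500.
Difference $1,183,400 − $1,183,500 = −$100 applied to largest allocation (Chaudhri): Chaudhri becomes $502,100.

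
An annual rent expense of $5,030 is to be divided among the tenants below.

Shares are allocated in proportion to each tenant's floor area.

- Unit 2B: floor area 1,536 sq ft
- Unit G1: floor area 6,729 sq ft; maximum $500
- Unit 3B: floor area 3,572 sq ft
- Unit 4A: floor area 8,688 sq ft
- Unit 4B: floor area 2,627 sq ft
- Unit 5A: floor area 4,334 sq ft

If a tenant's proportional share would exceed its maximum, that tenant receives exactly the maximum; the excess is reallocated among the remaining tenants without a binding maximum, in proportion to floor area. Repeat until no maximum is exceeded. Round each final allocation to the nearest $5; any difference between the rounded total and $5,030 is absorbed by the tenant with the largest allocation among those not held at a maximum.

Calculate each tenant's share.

Unit 2B: $335 · Unit G1: $500 · Unit 3B: $780 · Unit 4A: $1,895 · Unit 4B: $575 · Unit 5A: $945

Sum of floor area: 27,486.
Unconstrained shares: Unit 2B 281.09; Unit G1 1,231.42; Unit 3B 653.68; Unit 4A 1,589.92; Unit 4B 480.75; Unit 5A 793.13.
Capped: Unit G1 ($500); balance $4,530 reallocated over remaining floor area 20,757.
Shares after redistribution: Unit 2B 335.22 → $335; Unit 3B 779.55 → $780; Unit 4A 1,896.07 → $1,895; Unit 4B 573.32 → $575; Unit 5A 945.85 → $945.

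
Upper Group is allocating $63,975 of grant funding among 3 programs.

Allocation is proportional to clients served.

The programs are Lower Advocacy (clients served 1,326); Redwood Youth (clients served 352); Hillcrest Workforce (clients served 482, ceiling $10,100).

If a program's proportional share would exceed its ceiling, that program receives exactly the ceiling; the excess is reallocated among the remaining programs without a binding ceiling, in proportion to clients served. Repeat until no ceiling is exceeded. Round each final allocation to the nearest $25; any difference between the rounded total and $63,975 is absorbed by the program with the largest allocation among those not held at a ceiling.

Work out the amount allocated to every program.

Clients served total: 2,160.
Unconstrained shares: Lower Advocacy 39,273.54; Redwood Youth 10,425.56; Hillcrest Workforce 14,275.90.
Cap binds for Hillcrest Workforce ($10,100); residual $53,875 reallocated over remaining clients served 1,678.
Redistributed shares: Lower Advocacy 42,573.45 → $42,575; Redwood Youth 11,301.55 → $11,300.

Lower Advocacy: $42,575 | Redwood Youth: $11,300 | Hillcrest Workforce: $10,100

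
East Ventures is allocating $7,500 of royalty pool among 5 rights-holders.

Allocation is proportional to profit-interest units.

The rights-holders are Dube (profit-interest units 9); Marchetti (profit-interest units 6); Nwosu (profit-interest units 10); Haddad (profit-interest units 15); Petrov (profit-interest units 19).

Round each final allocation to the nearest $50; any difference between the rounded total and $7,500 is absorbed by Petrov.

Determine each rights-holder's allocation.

Dube: $1,150; Marchetti: $750; Nwosu: $1,250; Haddad: $1,900; Petrov: $2,450

Total profit-interest units = 59.
Raw shares: Dube 9/59 × $7,500 = 1,144.07; Marchetti 6/59 × $7,500 = 762.71; Nwosu 10/59 × $7,500 = 1,271.19; Haddad 15/59 × $7,500 = 1,906.78; Petrov 19/59 × $7,500 = 2,415.25.
After rounding ($50): Dube $1,150; Marchetti $750; Nwosu $1,250; Haddad $1,900; Petrov $2,400. Sum = $7,450.
Difference $7,500 − $7,450 = +$50 applied to Petrov: Petrov becomes $2,450.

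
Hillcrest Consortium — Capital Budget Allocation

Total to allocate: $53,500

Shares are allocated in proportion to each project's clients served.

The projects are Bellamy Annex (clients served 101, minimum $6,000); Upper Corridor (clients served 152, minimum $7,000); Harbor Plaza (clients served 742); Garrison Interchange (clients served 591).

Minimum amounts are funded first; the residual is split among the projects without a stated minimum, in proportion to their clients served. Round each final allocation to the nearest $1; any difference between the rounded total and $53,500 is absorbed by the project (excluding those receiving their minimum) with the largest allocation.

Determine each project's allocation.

Bellamy Annex: $6,000; Upper Corridor: $7,000; Harbor Plaza: $22,544; Garrison Interchange: $17,956

Fund the minimums — Bellamy Annex $6,000; Upper Corridor $7,000. Residual $40,500.
Residual split over remaining clients served 1,333: Harbor Plaza 22,543.89 → $22,544; Garrison Interchange 17,956.11 → $17,956.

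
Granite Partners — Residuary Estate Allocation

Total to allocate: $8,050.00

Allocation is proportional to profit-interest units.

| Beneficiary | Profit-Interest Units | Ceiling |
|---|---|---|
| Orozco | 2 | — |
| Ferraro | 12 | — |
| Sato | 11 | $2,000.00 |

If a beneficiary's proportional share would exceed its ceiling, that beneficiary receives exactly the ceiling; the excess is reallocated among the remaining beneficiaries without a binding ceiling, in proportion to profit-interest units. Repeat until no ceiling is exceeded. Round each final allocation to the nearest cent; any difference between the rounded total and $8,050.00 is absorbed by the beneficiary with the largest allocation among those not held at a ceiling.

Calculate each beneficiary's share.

Total profit-interest units = 25.
Unconstrained shares: Orozco 644.0000; Ferraro 3,864.0000; Sato 3,542.0000.
Capped: Sato ($2,000.00); remaining pool $6,050.00 reallocated over remaining profit-interest units 14.
Shares after redistribution: Orozco 864.2857 → $864.29; Ferraro 5,185.7143 → $5,185.71.

Orozco: $864.29; Ferraro: $5,185.71; Sato: $2,000.00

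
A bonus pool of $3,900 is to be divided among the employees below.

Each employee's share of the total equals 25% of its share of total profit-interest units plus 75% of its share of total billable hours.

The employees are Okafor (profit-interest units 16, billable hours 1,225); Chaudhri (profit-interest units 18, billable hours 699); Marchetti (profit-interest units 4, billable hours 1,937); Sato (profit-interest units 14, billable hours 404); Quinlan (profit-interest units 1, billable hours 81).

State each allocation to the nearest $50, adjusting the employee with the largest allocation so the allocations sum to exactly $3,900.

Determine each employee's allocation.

Totals — profit-interest units 53, billable hours 4,346.
Composite weights (25% profit-interest units + 75% billable hours): Okafor 0.2869; Chaudhri 0.2055; Marchetti 0.3531; Sato 0.1358; Quinlan 0.0187.
Raw shares: Okafor 1,118.80; Chaudhri 801.58; Marchetti 1,377.25; Sato 529.45; Quinlan 72.91.
Rounded to nearest $50: Okafor $1,100; Chaudhri $800; Marchetti $1,400; Sato $550; Quinlan $50. Sum = $3,900.
Sum already equals the total — no adjustment.

Okafor: $1,100 · Chaudhri: $800 · Marchetti: $1,400 · Sato: $550 · Quinlan: $50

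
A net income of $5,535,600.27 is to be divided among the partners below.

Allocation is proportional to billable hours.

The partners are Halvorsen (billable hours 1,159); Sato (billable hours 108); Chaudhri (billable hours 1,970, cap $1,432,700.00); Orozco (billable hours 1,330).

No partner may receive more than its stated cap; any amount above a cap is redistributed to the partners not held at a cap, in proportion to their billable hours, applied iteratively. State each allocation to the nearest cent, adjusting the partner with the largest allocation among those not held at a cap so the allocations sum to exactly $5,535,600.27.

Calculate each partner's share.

Combined billable hours = 4,567.
Proportional shares (ignoring caps): Halvorsen 1,404,808.5643; Sato 130,905.3710; Chaudhri 2,387,810.9332; Orozco 1,612,075.4016.
Held at cap: Chaudhri ($1,432,700.00); residual $4,102,900.27 reallocated over remaining billable hours 2,597.
Remaining shares: Halvorsen 1,831,059.4582 → $1,831,059.46; Sato 170,625.0401 → $170,625.04; Orozco 2,101,215.7717 → $2,101,215.77.

Halvorsen: $1,831,059.46; Sato: $170,625.04; Chaudhri: $1,432,700.00; Orozco: $2,101,215.77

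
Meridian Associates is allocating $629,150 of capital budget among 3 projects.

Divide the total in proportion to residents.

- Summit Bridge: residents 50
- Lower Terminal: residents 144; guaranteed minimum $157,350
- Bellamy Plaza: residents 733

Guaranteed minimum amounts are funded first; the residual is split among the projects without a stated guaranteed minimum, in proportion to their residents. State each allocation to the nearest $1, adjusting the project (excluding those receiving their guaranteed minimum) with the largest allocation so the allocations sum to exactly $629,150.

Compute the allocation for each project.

Summit Bridge: $30,128; Lower Terminal: $157,350; Bellamy Plaza: $441,672

Fund the minimums — Lower Terminal $157,350. Balance $471,800.
Balance split over remaining residents 783: Summit Bridge 30,127.71 → $30,128; Bellamy Plaza 441,672.29 → $441,672.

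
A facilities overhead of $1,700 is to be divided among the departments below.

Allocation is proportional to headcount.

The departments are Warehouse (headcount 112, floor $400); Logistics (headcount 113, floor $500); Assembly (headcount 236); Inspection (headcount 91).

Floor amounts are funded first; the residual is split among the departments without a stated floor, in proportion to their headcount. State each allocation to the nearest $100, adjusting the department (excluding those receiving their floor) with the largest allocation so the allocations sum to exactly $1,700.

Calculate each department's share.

Warehouse: $400 · Logistics: $500 · Assembly: $600 · Inspection: $200

Guaranteed amounts: Warehouse $400; Logistics $500. Residual $800.
Residual split over remaining headcount 327: Assembly 577.37 → $600; Inspection 222.63 → $200.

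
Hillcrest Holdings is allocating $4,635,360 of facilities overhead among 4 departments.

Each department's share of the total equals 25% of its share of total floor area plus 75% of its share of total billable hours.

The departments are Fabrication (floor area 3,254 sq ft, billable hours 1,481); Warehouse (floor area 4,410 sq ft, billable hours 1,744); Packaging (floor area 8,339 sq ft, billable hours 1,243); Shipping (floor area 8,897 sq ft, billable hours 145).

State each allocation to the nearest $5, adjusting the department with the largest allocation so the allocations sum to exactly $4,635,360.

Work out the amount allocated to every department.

Fabrication: $1,267,575 · Warehouse: $1,519,580 · Packaging: $1,324,865 · Shipping: $523,340

Floor area total 24,900; billable hours total 4,613.
Blended shares (25% floor area + 75% billable hours): Fabrication 0.2735; Warehouse 0.3278; Packaging 0.2858; Shipping 0.1129.
Unrounded shares: Fabrication 1,267,574.37; Warehouse 1,519,580.44; Packaging 1,324,863.83; Shipping 523,341.37.
After rounding ($5): Fabrication $1,267,575; Warehouse $1,519,580; Packaging $1,324,865; Shipping $523,340. Sum = $4,635,360.
No rounding difference to absorb.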